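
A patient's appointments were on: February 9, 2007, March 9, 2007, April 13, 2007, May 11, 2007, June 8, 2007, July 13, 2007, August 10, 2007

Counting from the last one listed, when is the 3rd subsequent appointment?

November 9, 2007

Gaps: 28, 35, 28, 28, 35, 28 days — a mix of 28 and 35. Every date is a Friday.
Each is the 2nd Friday of its month.
2nd Friday of September 2007: September 14, 2007.
October 2007 — 2nd Friday is October 12, 2007.
November 2007 — 2nd Friday is November 9, 2007.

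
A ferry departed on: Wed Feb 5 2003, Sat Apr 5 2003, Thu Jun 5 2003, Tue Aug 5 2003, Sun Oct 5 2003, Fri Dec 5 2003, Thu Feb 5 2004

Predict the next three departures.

The day-of-month is always 5 (59, 61, 61, 61, 61, 62 days between events).
So this recurs on the 5th of every 2 months.
Next: April 2004 → Mon Apr 5 2004.
June 2004: Sat Jun 5 2004.
August 2004: Thu Aug 5 2004.

Mon Apr 5 2004, Sat Jun 5 2004, Thu Aug 5 2004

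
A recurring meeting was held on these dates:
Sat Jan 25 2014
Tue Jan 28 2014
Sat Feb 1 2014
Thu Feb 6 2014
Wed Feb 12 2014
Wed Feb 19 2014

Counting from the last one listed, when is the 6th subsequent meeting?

The spacing grows by 1 each time: 3, 4, 5, 6, 7 days.
Next gap: 8 days. Wed Feb 19 2014 + 8 days = Thu Feb 27 2014.
Next gap: 9 days. Thu Feb 27 2014 + 9 days = Sat Mar 8 2014.
Next gap: 10 days. Sat Mar 8 2014 + 10 days = Tue Mar 18 2014.
Next gap: 11 days. Tue Mar 18 2014 + 11 days = Sat Mar 29 2014.
Next gap: 12 days. Sat Mar 29 2014 + 12 days = Thu Apr 10 2014.
Next gap: 13 days. Thu Apr 10 2014 + 13 days = Wed Apr 23 2014.

Wed Apr 23 2014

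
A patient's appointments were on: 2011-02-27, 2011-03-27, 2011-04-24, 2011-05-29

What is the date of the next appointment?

2011-06-26

These are Sundays with 28, 28, 35-day gaps.
Each is the final Sunday of its month — 2011-05-29 is past the 28th, so '4th Sunday' doesn't fit.
June 2011 ends with Sunday 2011-06-26.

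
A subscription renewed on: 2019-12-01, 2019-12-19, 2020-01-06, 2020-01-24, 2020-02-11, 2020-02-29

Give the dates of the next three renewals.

Gaps between consecutive events: 18, 18, 18, 18, 18 days — a constant 18-day interval.
2020-02-29 + 18 days = 2020-03-18.
2020-03-18 + 18 days = 2020-04-05.
2020-04-05 + 18 days = 2020-04-23.

2020-03-18, 2020-04-05, 2020-04-23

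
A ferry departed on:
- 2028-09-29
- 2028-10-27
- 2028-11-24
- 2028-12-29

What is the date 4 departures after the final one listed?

2029-04-27

Every date is a Friday; gaps 28, 28, 35 days.
Each is the last Friday of its month (at least one falls on the 29th or later, ruling out '4th Friday').
Last Friday of January 2029: 2029-01-26.
Last Friday of February 2029: 2029-02-23.
March 2029 ends with Friday 2029-03-30.
Last Friday of April 2029: 2029-04-27.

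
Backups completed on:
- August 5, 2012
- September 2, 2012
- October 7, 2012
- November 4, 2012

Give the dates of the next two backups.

These are Sundays at 28- or 35-day spacing (28, 35, 28).
The pattern: 1st Sunday of the month.
December 2012 — 1st Sunday is December 2, 2012.
January 2013 — 1st Sunday is January 6, 2013.

December 2, 2012; January 6, 2013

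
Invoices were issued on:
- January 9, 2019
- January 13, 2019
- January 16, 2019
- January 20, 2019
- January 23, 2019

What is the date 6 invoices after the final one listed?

February 13, 2019

Every event lands on a Wednesday or Sunday (gaps cycle 4, 3, 4, 3).
So the schedule is: every Wednesday and Sunday.
Next Sunday: January 27, 2019.
The following Wednesday is January 30, 2019.
The following Sunday is February 3, 2019.
Next Wednesday: February 6, 2019.
The following Sunday is February 10, 2019.
The following Wednesday is February 13, 2019.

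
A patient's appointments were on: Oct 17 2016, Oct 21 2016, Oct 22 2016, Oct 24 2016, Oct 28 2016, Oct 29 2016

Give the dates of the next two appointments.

Every event lands on a Monday or Friday or Saturday (gaps cycle 4, 1, 2, 4, 1).
So the schedule is: every Monday, Friday and Saturday.
The following Monday is Oct 31 2016.
The following Friday is Nov 4 2016.

Oct 31 2016, Nov 4 2016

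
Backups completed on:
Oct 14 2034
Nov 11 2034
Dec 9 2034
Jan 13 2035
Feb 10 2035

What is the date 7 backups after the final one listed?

Sep 8 2035

All dates are Saturdays, 28, 28, 35, 28 days apart.
Specifically, the 2nd Saturday of each month.
2nd Saturday of March 2035: Mar 10 2035.
2nd Saturday of April 2035: Apr 14 2035.
May 2035 — 2nd Saturday is May 12 2035.
June 2035 — 2nd Saturday is Jun 9 2035.
2nd Saturday of July 2035: Jul 14 2035.
2nd Saturday of August 2035: Aug 11 2035.
September 2035 — 2nd Saturday is Sep 8 2035.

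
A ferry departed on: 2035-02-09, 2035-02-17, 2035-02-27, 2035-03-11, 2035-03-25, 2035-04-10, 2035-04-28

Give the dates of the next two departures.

2035-05-18, 2035-06-09

Gaps: 8, 10, 12, 14, 16, 18 days — each gap is 2 larger than the previous one.
Next gap: 20 days. 2035-04-28 + 20 days = 2035-05-18.
Next gap: 22 days. 2035-05-18 + 22 days = 2035-06-09.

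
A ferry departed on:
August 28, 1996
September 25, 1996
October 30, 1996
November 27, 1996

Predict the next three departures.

December 25, 1996; January 29, 1997; February 26, 1997

All Wednesdays; the gaps (28, 35, 28) vary with month length.
This is the last Wednesday of each month.
Last Wednesday of December 1996: December 25, 1996.
January 1997 ends with Wednesday January 29, 1997.
Last Wednesday of February 1997: February 26, 1997.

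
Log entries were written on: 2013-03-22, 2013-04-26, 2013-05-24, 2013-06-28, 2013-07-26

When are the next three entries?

Gaps: 35, 28, 35, 28 days — a mix of 28 and 35. Every date is a Friday.
Each is the 4th Friday of its month.
4th Friday of August 2013: 2013-08-23.
4th Friday of September 2013: 2013-09-27.
October 2013 — 4th Friday is 2013-10-25.

2013-08-23, 2013-09-27, 2013-10-25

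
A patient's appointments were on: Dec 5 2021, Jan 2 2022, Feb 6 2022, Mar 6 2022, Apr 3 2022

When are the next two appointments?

These are Sundays at 28- or 35-day spacing (28, 35, 28, 28).
The pattern: 1st Sunday of the month.
May 2022 — 1st Sunday is May 1 2022.
June 2022 — 1st Sunday is Jun 5 2022.

May 1 2022, Jun 5 2022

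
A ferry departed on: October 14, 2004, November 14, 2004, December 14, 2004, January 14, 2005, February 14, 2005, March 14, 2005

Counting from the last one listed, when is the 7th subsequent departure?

Gaps: 31, 30, 31, 31, 28 days — not constant. Every event is on the 14th of the month.
Pattern: the 14th of each month.
Next: April 2005 → April 14, 2005.
May 2005: May 14, 2005.
June 2005: June 14, 2005.
Next: July 2005 → July 14, 2005.
August 2005: August 14, 2005.
Next: September 2005 → September 14, 2005.
Next: October 2005 → October 14, 2005.

October 14, 2005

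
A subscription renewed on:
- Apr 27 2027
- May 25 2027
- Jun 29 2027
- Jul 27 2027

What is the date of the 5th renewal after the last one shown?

All Tuesdays; the gaps (28, 35, 28) vary with month length.
This is the last Tuesday of each month.
August 2027 ends with Tuesday Aug 31 2027.
Last Tuesday of September 2027: Sep 28 2027.
Last Tuesday of October 2027: Oct 26 2027.
November 2027 ends with Tuesday Nov 30 2027.
Last Tuesday of December 2027: Dec 28 2027.

Dec 28 2027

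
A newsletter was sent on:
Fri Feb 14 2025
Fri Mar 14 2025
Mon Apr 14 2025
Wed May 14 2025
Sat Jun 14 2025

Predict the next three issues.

Mon Jul 14 2025, Thu Aug 14 2025, Sun Sep 14 2025

Gaps: 28, 31, 30, 31 days — not constant. Every event is on the 14th of the month.
Pattern: the 14th of each month.
Next: July 2025 → Mon Jul 14 2025.
Next: August 2025 → Thu Aug 14 2025.
Next: September 2025 → Sun Sep 14 2025.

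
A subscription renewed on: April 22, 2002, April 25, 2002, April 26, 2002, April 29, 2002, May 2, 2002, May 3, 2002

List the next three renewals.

May 6, 2002; May 9, 2002; May 10, 2002

Gaps: 3, 1, 3, 3, 1 days — not constant, but cyclic with period 3.
The events fall on every Monday, Thursday and Friday.
Next Monday: May 6, 2002.
Next Thursday: May 9, 2002.
Next Friday: May 10, 2002.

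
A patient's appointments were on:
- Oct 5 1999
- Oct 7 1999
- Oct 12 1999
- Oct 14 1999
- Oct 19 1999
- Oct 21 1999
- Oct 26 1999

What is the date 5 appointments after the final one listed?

Gaps: 2, 5, 2, 5, 2, 5 days — not constant, but cyclic with period 2.
The events fall on every Tuesday and Thursday.
The following Thursday is Oct 28 1999.
Next Tuesday: Nov 2 1999.
Next Thursday: Nov 4 1999.
The following Tuesday is Nov 9 1999.
Next Thursday: Nov 11 1999.

Nov 11 1999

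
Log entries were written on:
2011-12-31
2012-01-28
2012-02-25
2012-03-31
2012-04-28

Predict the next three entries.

2012-05-26, 2012-06-30, 2012-07-28

Every date is a Saturday; gaps 28, 28, 35, 28 days.
Each is the last Saturday of its month (at least one falls on the 29th or later, ruling out '4th Saturday').
May 2012 ends with Saturday 2012-05-26.
Last Saturday of June 2012: 2012-06-30.
July 2012 ends with Saturday 2012-07-28.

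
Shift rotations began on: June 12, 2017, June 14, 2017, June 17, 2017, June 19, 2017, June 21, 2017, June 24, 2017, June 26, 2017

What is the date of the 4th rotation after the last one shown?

July 5, 2017

Gaps: 2, 3, 2, 2, 3, 2 days — not constant, but cyclic with period 3.
The events fall on every Monday, Wednesday and Saturday.
Next Wednesday: June 28, 2017.
Next Saturday: July 1, 2017.
Next Monday: July 3, 2017.
The following Wednesday is July 5, 2017.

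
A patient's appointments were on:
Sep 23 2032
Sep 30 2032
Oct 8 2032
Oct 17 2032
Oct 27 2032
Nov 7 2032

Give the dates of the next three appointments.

Nov 19 2032, Dec 2 2032, Dec 16 2032

The spacing grows by 1 each time: 7, 8, 9, 10, 11 days.
Next gap: 12 days. Nov 7 2032 + 12 days = Nov 19 2032.
Next gap: 13 days. Nov 19 2032 + 13 days = Dec 2 2032.
Next gap: 14 days. Dec 2 2032 + 14 days = Dec 16 2032.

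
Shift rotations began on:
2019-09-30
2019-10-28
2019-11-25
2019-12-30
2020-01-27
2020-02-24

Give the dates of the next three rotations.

These are Mondays with 28, 28, 35, 28, 28-day gaps.
Each is the final Monday of its month — 2019-09-30 is past the 28th, so '4th Monday' doesn't fit.
Last Monday of March 2020: 2020-03-30.
Last Monday of April 2020: 2020-04-27.
May 2020 ends with Monday 2020-05-25.

2020-03-30, 2020-04-27, 2020-05-25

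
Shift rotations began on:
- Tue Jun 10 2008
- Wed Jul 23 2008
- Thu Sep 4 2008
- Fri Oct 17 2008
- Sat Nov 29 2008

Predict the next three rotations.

Every event comes 43 days after the last (43, 43, 43, 43).
Sat Nov 29 2008 + 43 days = Sun Jan 11 2009.
Sun Jan 11 2009 + 43 days = Mon Feb 23 2009.
Mon Feb 23 2009 + 43 days = Tue Apr 7 2009.

Sun Jan 11 2009, Mon Feb 23 2009, Tue Apr 7 2009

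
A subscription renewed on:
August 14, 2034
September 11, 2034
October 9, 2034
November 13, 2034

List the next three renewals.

December 11, 2034; January 8, 2035; February 12, 2035

Gaps: 28, 28, 35 days — a mix of 28 and 35. Every date is a Monday.
Each is the 2nd Monday of its month.
2nd Monday of December 2034: December 11, 2034.
2nd Monday of January 2035: January 8, 2035.
February 2035 — 2nd Monday is February 12, 2035.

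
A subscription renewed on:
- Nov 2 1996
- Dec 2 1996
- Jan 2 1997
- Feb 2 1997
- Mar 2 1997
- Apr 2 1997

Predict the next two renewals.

May 2 1997, Jun 2 1997

The day-of-month is always 2 (30, 31, 31, 28, 31 days between events).
So this recurs on the 2nd of each month.
May 1997: May 2 1997.
June 1997: Jun 2 1997.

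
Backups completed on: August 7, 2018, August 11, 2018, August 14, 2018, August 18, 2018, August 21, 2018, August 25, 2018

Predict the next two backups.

August 28, 2018; September 1, 2018

Every event lands on a Tuesday or Saturday (gaps cycle 4, 3, 4, 3, 4).
So the schedule is: every Tuesday and Saturday.
The following Tuesday is August 28, 2018.
The following Saturday is September 1, 2018.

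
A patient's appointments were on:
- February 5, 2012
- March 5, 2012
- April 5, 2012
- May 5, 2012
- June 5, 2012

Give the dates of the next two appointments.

July 5, 2012; August 5, 2012

Gaps: 29, 31, 30, 31 days — not constant. Every event is on the 5th of the month.
Pattern: the 5th of each month.
July 2012: July 5, 2012.
August 2012: August 5, 2012.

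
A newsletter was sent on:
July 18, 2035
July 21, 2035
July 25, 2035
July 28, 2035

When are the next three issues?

August 1, 2035; August 4, 2035; August 8, 2035

The gap pattern 3, 4, 3 repeats every 2 events.
These are the Wednesdays and Saturdays of each week.
The following Wednesday is August 1, 2035.
Next Saturday: August 4, 2035.
The following Wednesday is August 8, 2035.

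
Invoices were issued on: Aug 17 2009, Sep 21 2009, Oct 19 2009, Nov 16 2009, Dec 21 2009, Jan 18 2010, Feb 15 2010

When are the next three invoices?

All dates are Mondays, 35, 28, 28, 35, 28, 28 days apart.
Specifically, the 3rd Monday of each month.
March 2010 — 3rd Monday is Mar 15 2010.
3rd Monday of April 2010: Apr 19 2010.
May 2010 — 3rd Monday is May 17 2010.

Mar 15 2010, Apr 19 2010, May 17 2010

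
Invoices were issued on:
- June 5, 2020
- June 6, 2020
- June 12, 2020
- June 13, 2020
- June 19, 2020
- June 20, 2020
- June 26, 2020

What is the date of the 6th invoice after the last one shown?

July 17, 2020

The gap pattern 1, 6, 1, 6, 1, 6 repeats every 2 events.
These are the Fridays and Saturdays of each week.
Next Saturday: June 27, 2020.
The following Friday is July 3, 2020.
The following Saturday is July 4, 2020.
Next Friday: July 10, 2020.
Next Saturday: July 11, 2020.
The following Friday is July 17, 2020.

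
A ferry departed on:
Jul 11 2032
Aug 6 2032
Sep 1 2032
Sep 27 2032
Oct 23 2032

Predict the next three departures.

Nov 18 2032, Dec 14 2032, Jan 9 2033

Every event comes 26 days after the last (26, 26, 26, 26).
Oct 23 2032 + 26 days = Nov 18 2032.
Nov 18 2032 + 26 days = Dec 14 2032.
Dec 14 2032 + 26 days = Jan 9 2033.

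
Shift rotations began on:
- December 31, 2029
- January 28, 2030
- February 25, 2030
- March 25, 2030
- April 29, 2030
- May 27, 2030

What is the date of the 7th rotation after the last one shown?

December 30, 2030

These are Mondays with 28, 28, 28, 35, 28-day gaps.
Each is the final Monday of its month — December 31, 2029 is past the 28th, so '4th Monday' doesn't fit.
Last Monday of June 2030: June 24, 2030.
July 2030 ends with Monday July 29, 2030.
August 2030 ends with Monday August 26, 2030.
Last Monday of September 2030: September 30, 2030.
October 2030 ends with Monday October 28, 2030.
Last Monday of November 2030: November 25, 2030.
December 2030 ends with Monday December 30, 2030.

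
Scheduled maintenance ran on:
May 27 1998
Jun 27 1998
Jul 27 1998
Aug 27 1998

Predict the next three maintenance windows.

Gaps: 31, 30, 31 days — not constant. Every event is on the 27th of the month.
Pattern: the 27th of each month.
Next: September 1998 → Sep 27 1998.
October 1998: Oct 27 1998.
November 1998: Nov 27 1998.

Sep 27 1998, Oct 27 1998, Nov 27 1998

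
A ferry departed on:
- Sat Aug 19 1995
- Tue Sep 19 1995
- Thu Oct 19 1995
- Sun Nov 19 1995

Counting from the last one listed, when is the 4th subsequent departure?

Each date is the 19th; the gaps (31, 30, 31) track the month lengths.
The rule is the 19th of each month.
December 1995: Tue Dec 19 1995.
January 1996: Fri Jan 19 1996.
Next: February 1996 → Mon Feb 19 1996.
March 1996: Tue Mar 19 1996.

Tue Mar 19 1996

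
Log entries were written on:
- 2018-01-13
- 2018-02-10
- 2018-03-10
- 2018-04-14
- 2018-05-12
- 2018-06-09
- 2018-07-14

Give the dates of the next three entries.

2018-08-11, 2018-09-08, 2018-10-13

Gaps: 28, 28, 35, 28, 28, 35 days — a mix of 28 and 35. Every date is a Saturday.
Each is the 2nd Saturday of its month.
2nd Saturday of August 2018: 2018-08-11.
2nd Saturday of September 2018: 2018-09-08.
2nd Saturday of October 2018: 2018-10-13.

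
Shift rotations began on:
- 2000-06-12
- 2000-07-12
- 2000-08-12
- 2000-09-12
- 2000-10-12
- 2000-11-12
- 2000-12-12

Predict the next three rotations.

Each date is the 12th; the gaps (30, 31, 31, 30, 31, 30) track the month lengths.
The rule is the 12th of each month.
Next: January 2001 → 2001-01-12.
Next: February 2001 → 2001-02-12.
Next: March 2001 → 2001-03-12.

2001-01-12, 2001-02-12, 2001-03-12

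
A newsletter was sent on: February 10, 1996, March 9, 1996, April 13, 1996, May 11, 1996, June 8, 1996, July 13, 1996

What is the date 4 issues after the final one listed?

All dates are Saturdays, 28, 35, 28, 28, 35 days apart.
Specifically, the 2nd Saturday of each month.
2nd Saturday of August 1996: August 10, 1996.
2nd Saturday of September 1996: September 14, 1996.
October 1996 — 2nd Saturday is October 12, 1996.
2nd Saturday of November 1996: November 9, 1996.

November 9, 1996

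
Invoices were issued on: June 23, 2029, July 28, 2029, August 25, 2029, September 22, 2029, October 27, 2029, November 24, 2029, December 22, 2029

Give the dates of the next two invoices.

These are Saturdays at 28- or 35-day spacing (35, 28, 28, 35, 28, 28).
The pattern: 4th Saturday of the month.
4th Saturday of January 2030: January 26, 2030.
4th Saturday of February 2030: February 23, 2030.

January 26, 2030; February 23, 2030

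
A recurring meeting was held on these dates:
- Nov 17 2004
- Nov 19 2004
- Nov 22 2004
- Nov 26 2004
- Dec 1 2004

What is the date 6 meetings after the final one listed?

The spacing grows by 1 each time: 2, 3, 4, 5 days.
Next gap: 6 days. Dec 1 2004 + 6 days = Dec 7 2004.
Next gap: 7 days. Dec 7 2004 + 7 days = Dec 14 2004.
Next gap: 8 days. Dec 14 2004 + 8 days = Dec 22 2004.
Next gap: 9 days. Dec 22 2004 + 9 days = Dec 31 2004.
Next gap: 10 days. Dec 31 2004 + 10 days = Jan 10 2005.
Next gap: 11 days. Jan 10 2005 + 11 days = Jan 21 2005.

Jan 21 2005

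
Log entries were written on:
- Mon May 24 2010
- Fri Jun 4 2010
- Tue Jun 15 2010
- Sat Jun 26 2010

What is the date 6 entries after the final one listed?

The spacing is 11, 11, 11 days — always 11 days.
Sat Jun 26 2010 + 11 days = Wed Jul 7 2010.
Wed Jul 7 2010 + 11 days = Sun Jul 18 2010.
Sun Jul 18 2010 + 11 days = Thu Jul 29 2010.
Thu Jul 29 2010 + 11 days = Mon Aug 9 2010.
Mon Aug 9 2010 + 11 days = Fri Aug 20 2010.
Fri Aug 20 2010 + 11 days = Tue Aug 31 2010.

Tue Aug 31 2010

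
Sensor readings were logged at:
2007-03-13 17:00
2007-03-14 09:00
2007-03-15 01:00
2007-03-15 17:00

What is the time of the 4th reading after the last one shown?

Gaps: 16, 16, 16 hours — each event is 16 hours after the previous one.
2007-03-15 17:00 + 16 h = 2007-03-16 09:00.
2007-03-16 09:00 + 16 h = 2007-03-17 01:00.
2007-03-17 01:00 + 16 h = 2007-03-17 17:00.
2007-03-17 17:00 + 16 h = 2007-03-18 09:00.

2007-03-18 09:00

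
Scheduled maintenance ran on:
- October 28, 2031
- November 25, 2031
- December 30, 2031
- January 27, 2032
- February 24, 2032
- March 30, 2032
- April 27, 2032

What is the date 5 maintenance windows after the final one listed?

All Tuesdays; the gaps (28, 35, 28, 28, 35, 28) vary with month length.
This is the last Tuesday of each month.
May 2032 ends with Tuesday May 25, 2032.
Last Tuesday of June 2032: June 29, 2032.
July 2032 ends with Tuesday July 27, 2032.
August 2032 ends with Tuesday August 31, 2032.
Last Tuesday of September 2032: September 28, 2032.

September 28, 2032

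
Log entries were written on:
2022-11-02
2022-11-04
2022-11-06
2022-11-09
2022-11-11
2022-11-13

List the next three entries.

2022-11-16, 2022-11-18, 2022-11-20

The gap pattern 2, 2, 3, 2, 2 repeats every 3 events.
These are the Wednesdays, Fridays and Sundays of each week.
Next Wednesday: 2022-11-16.
The following Friday is 2022-11-18.
The following Sunday is 2022-11-20.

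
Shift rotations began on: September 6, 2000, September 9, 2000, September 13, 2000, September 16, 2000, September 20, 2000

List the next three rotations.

September 23, 2000; September 27, 2000; September 30, 2000

Every event lands on a Wednesday or Saturday (gaps cycle 3, 4, 3, 4).
So the schedule is: every Wednesday and Saturday.
Next Saturday: September 23, 2000.
The following Wednesday is September 27, 2000.
Next Saturday: September 30, 2000.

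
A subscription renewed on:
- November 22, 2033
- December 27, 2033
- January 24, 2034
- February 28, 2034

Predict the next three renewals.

All dates are Tuesdays, 35, 28, 35 days apart.
Specifically, the 4th Tuesday of each month.
4th Tuesday of March 2034: March 28, 2034.
April 2034 — 4th Tuesday is April 25, 2034.
4th Tuesday of May 2034: May 23, 2034.

March 28, 2034; April 25, 2034; May 23, 2034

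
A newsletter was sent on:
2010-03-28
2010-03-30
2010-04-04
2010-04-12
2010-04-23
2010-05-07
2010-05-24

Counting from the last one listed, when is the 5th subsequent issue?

2010-10-01

Gaps: 2, 5, 8, 11, 14, 17 days — each gap is 3 larger than the previous one.
Next gap: 20 days. 2010-05-24 + 20 days = 2010-06-13.
Next gap: 23 days. 2010-06-13 + 23 days = 2010-07-06.
Next gap: 26 days. 2010-07-06 + 26 days = 2010-08-01.
Next gap: 29 days. 2010-08-01 + 29 days = 2010-08-30.
Next gap: 32 days. 2010-08-30 + 32 days = 2010-10-01.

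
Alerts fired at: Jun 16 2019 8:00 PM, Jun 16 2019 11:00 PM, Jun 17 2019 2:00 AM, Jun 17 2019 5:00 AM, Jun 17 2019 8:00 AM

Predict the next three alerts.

Gaps: 3, 3, 3, 3 hours — each event is 3 hours after the previous one.
Jun 17 2019 8:00 AM + 3 h = Jun 17 2019 11:00 AM.
Jun 17 2019 11:00 AM + 3 h = Jun 17 2019 2:00 PM.
Jun 17 2019 2:00 PM + 3 h = Jun 17 2019 5:00 PM.

Jun 17 2019 11:00 AM, Jun 17 2019 2:00 PM, Jun 17 2019 5:00 PM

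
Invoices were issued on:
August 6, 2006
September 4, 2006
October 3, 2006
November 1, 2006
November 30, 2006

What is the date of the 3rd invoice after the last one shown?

Gaps between consecutive events: 29, 29, 29, 29 days — a constant 29-day interval.
November 30, 2006 + 29 days = December 29, 2006.
December 29, 2006 + 29 days = January 27, 2007.
January 27, 2007 + 29 days = February 25, 2007.

February 25, 2007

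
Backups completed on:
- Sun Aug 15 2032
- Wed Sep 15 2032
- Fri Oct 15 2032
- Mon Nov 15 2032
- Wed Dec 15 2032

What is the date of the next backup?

Gaps: 31, 30, 31, 30 days — not constant. Every event is on the 15th of the month.
Pattern: the 15th of each month.
Next: January 2033 → Sat Jan 15 2033.

Sat Jan 15 2033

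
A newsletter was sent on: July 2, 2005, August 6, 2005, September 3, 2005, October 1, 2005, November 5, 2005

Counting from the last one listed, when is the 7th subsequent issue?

These are Saturdays at 28- or 35-day spacing (35, 28, 28, 35).
The pattern: 1st Saturday of the month.
December 2005 — 1st Saturday is December 3, 2005.
1st Saturday of January 2006: January 7, 2006.
1st Saturday of February 2006: February 4, 2006.
March 2006 — 1st Saturday is March 4, 2006.
1st Saturday of April 2006: April 1, 2006.
May 2006 — 1st Saturday is May 6, 2006.
1st Saturday of June 2006: June 3, 2006.

June 3, 2006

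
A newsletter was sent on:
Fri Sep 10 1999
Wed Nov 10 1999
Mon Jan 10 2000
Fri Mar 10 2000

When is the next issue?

Each date is the 10th; the gaps (61, 61, 60) track the month lengths.
The rule is the 10th of every 2 months.
Next: May 2000 → Wed May 10 2000.

Wed May 10 2000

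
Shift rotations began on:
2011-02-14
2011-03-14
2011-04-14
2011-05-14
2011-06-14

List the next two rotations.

2011-07-14, 2011-08-14

Each date is the 14th; the gaps (28, 31, 30, 31) track the month lengths.
The rule is the 14th of each month.
July 2011: 2011-07-14.
Next: August 2011 → 2011-08-14.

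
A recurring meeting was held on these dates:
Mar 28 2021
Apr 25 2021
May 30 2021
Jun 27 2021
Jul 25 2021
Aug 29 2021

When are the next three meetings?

All Sundays; the gaps (28, 35, 28, 28, 35) vary with month length.
This is the last Sunday of each month.
September 2021 ends with Sunday Sep 26 2021.
October 2021 ends with Sunday Oct 31 2021.
Last Sunday of November 2021: Nov 28 2021.

Sep 26 2021, Oct 31 2021, Nov 28 2021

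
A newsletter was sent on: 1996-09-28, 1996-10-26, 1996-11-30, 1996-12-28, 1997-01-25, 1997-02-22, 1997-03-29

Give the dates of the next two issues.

Every date is a Saturday; gaps 28, 35, 28, 28, 28, 35 days.
Each is the last Saturday of its month (at least one falls on the 29th or later, ruling out '4th Saturday').
April 1997 ends with Saturday 1997-04-26.
Last Saturday of May 1997: 1997-05-31.

1997-04-26, 1997-05-31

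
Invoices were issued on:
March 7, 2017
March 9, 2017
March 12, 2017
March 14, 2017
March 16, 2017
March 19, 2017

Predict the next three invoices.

March 21, 2017; March 23, 2017; March 26, 2017

Every event lands on a Tuesday or Thursday or Sunday (gaps cycle 2, 3, 2, 2, 3).
So the schedule is: every Tuesday, Thursday and Sunday.
The following Tuesday is March 21, 2017.
Next Thursday: March 23, 2017.
The following Sunday is March 26, 2017.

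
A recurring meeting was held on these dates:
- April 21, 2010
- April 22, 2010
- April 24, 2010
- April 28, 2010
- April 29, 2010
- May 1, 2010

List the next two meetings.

May 5, 2010; May 6, 2010

Every event lands on a Wednesday or Thursday or Saturday (gaps cycle 1, 2, 4, 1, 2).
So the schedule is: every Wednesday, Thursday and Saturday.
The following Wednesday is May 5, 2010.
Next Thursday: May 6, 2010.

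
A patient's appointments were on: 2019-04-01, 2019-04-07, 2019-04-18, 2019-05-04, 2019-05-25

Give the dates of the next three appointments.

The spacing grows by 5 each time: 6, 11, 16, 21 days.
Next gap: 26 days. 2019-05-25 + 26 days = 2019-06-20.
Next gap: 31 days. 2019-06-20 + 31 days = 2019-07-21.
Next gap: 36 days. 2019-07-21 + 36 days = 2019-08-26.

2019-06-20, 2019-07-21, 2019-08-26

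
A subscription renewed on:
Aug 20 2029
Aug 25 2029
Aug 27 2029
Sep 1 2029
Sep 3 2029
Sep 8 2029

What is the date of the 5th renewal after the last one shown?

The gap pattern 5, 2, 5, 2, 5 repeats every 2 events.
These are the Mondays and Saturdays of each week.
Next Monday: Sep 10 2029.
Next Saturday: Sep 15 2029.
The following Monday is Sep 17 2029.
The following Saturday is Sep 22 2029.
Next Monday: Sep 24 2029.

Sep 24 2029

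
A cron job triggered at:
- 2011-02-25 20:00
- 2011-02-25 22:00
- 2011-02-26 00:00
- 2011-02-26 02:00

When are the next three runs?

2011-02-26 04:00, 2011-02-26 06:00, 2011-02-26 08:00

Gaps: 2, 2, 2 hours — each event is 2 hours after the previous one.
2011-02-26 02:00 + 2 h = 2011-02-26 04:00.
2011-02-26 04:00 + 2 h = 2011-02-26 06:00.
2011-02-26 06:00 + 2 h = 2011-02-26 08:00.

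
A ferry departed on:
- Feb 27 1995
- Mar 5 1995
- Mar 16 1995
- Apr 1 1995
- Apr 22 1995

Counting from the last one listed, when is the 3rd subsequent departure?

The spacing grows by 5 each time: 6, 11, 16, 21 days.
Next gap: 26 days. Apr 22 1995 + 26 days = May 18 1995.
Next gap: 31 days. May 18 1995 + 31 days = Jun 18 1995.
Next gap: 36 days. Jun 18 1995 + 36 days = Jul 24 1995.

Jul 24 1995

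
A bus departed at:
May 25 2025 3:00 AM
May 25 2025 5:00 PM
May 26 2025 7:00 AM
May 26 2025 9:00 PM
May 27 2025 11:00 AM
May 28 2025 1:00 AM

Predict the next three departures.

Gaps: 14, 14, 14, 14, 14 hours — each event is 14 hours after the previous one.
May 28 2025 1:00 AM + 14 h = May 28 2025 3:00 PM.
May 28 2025 3:00 PM + 14 h = May 29 2025 5:00 AM.
May 29 2025 5:00 AM + 14 h = May 29 2025 7:00 PM.

May 28 2025 3:00 PM, May 29 2025 5:00 AM, May 29 2025 7:00 PM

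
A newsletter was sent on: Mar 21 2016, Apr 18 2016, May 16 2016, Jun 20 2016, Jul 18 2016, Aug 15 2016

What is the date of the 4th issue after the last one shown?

Gaps: 28, 28, 35, 28, 28 days — a mix of 28 and 35. Every date is a Monday.
Each is the 3rd Monday of its month.
3rd Monday of September 2016: Sep 19 2016.
October 2016 — 3rd Monday is Oct 17 2016.
November 2016 — 3rd Monday is Nov 21 2016.
3rd Monday of December 2016: Dec 19 2016.

Dec 19 2016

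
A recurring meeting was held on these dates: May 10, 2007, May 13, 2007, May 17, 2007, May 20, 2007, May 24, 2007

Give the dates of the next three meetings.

The gap pattern 3, 4, 3, 4 repeats every 2 events.
These are the Thursdays and Sundays of each week.
The following Sunday is May 27, 2007.
The following Thursday is May 31, 2007.
The following Sunday is June 3, 2007.

May 27, 2007; May 31, 2007; June 3, 2007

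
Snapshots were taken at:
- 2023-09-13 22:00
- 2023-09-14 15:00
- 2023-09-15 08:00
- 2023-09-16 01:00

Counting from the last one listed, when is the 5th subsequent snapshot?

2023-09-19 14:00

Gaps: 17, 17, 17 hours — each event is 17 hours after the previous one.
2023-09-16 01:00 + 17 h = 2023-09-16 18:00.
2023-09-16 18:00 + 17 h = 2023-09-17 11:00.
2023-09-17 11:00 + 17 h = 2023-09-18 04:00.
2023-09-18 04:00 + 17 h = 2023-09-18 21:00.
2023-09-18 21:00 + 17 h = 2023-09-19 14:00.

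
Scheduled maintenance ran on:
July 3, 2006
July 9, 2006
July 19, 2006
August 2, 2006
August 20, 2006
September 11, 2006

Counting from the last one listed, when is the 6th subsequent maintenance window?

Gaps: 6, 10, 14, 18, 22 days — each gap is 4 larger than the previous one.
Next gap: 26 days. September 11, 2006 + 26 days = October 7, 2006.
Next gap: 30 days. October 7, 2006 + 30 days = November 6, 2006.
Next gap: 34 days. November 6, 2006 + 34 days = December 10, 2006.
Next gap: 38 days. December 10, 2006 + 38 days = January 17, 2007.
Next gap: 42 days. January 17, 2007 + 42 days = February 28, 2007.
Next gap: 46 days. February 28, 2007 + 46 days = April 15, 2007.

April 15, 2007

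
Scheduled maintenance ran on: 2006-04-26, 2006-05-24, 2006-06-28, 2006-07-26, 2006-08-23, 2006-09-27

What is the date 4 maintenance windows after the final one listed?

2007-01-24

These are Wednesdays at 28- or 35-day spacing (28, 35, 28, 28, 35).
The pattern: 4th Wednesday of the month.
4th Wednesday of October 2006: 2006-10-25.
4th Wednesday of November 2006: 2006-11-22.
4th Wednesday of December 2006: 2006-12-27.
4th Wednesday of January 2007: 2007-01-24.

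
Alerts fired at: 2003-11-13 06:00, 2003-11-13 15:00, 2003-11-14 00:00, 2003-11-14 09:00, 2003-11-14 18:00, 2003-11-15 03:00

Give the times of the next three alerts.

2003-11-15 12:00, 2003-11-15 21:00, 2003-11-16 06:00

Gaps: 9, 9, 9, 9, 9 hours — each event is 9 hours after the previous one.
2003-11-15 03:00 + 9 h = 2003-11-15 12:00.
2003-11-15 12:00 + 9 h = 2003-11-15 21:00.
2003-11-15 21:00 + 9 h = 2003-11-16 06:00.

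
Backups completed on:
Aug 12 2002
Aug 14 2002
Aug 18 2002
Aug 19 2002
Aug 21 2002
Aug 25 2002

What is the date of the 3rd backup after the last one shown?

The gap pattern 2, 4, 1, 2, 4 repeats every 3 events.
These are the Mondays, Wednesdays and Sundays of each week.
The following Monday is Aug 26 2002.
The following Wednesday is Aug 28 2002.
Next Sunday: Sep 1 2002.

Sep 1 2002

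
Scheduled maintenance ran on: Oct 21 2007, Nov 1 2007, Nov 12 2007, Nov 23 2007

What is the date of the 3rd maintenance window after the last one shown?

Dec 26 2007

The spacing is 11, 11, 11 days — always 11 days.
Nov 23 2007 + 11 days = Dec 4 2007.
Dec 4 2007 + 11 days = Dec 15 2007.
Dec 15 2007 + 11 days = Dec 26 2007.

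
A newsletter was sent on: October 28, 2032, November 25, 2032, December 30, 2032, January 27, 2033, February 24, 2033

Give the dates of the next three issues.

March 31, 2033; April 28, 2033; May 26, 2033

Every date is a Thursday; gaps 28, 35, 28, 28 days.
Each is the last Thursday of its month (at least one falls on the 29th or later, ruling out '4th Thursday').
Last Thursday of March 2033: March 31, 2033.
Last Thursday of April 2033: April 28, 2033.
May 2033 ends with Thursday May 26, 2033.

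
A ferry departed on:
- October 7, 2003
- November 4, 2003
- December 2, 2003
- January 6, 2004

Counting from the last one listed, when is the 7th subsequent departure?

August 3, 2004

Gaps: 28, 28, 35 days — a mix of 28 and 35. Every date is a Tuesday.
Each is the 1st Tuesday of its month.
February 2004 — 1st Tuesday is February 3, 2004.
1st Tuesday of March 2004: March 2, 2004.
1st Tuesday of April 2004: April 6, 2004.
1st Tuesday of May 2004: May 4, 2004.
1st Tuesday of June 2004: June 1, 2004.
1st Tuesday of July 2004: July 6, 2004.
August 2004 — 1st Tuesday is August 3, 2004.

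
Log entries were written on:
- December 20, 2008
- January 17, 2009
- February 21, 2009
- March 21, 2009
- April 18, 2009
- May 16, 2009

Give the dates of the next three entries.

Gaps: 28, 35, 28, 28, 28 days — a mix of 28 and 35. Every date is a Saturday.
Each is the 3rd Saturday of its month.
3rd Saturday of June 2009: June 20, 2009.
3rd Saturday of July 2009: July 18, 2009.
August 2009 — 3rd Saturday is August 15, 2009.

June 20, 2009; July 18, 2009; August 15, 2009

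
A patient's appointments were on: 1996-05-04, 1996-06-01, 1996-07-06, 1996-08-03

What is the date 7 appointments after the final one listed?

1997-03-01

All dates are Saturdays, 28, 35, 28 days apart.
Specifically, the 1st Saturday of each month.
September 1996 — 1st Saturday is 1996-09-07.
1st Saturday of October 1996: 1996-10-05.
1st Saturday of November 1996: 1996-11-02.
December 1996 — 1st Saturday is 1996-12-07.
January 1997 — 1st Saturday is 1997-01-04.
February 1997 — 1st Saturday is 1997-02-01.
March 1997 — 1st Saturday is 1997-03-01.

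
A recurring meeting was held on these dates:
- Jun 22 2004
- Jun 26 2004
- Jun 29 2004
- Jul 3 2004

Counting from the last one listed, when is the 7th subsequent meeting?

Jul 27 2004

Gaps: 4, 3, 4 days — not constant, but cyclic with period 2.
The events fall on every Tuesday and Saturday.
The following Tuesday is Jul 6 2004.
The following Saturday is Jul 10 2004.
The following Tuesday is Jul 13 2004.
The following Saturday is Jul 17 2004.
Next Tuesday: Jul 20 2004.
The following Saturday is Jul 24 2004.
The following Tuesday is Jul 27 2004.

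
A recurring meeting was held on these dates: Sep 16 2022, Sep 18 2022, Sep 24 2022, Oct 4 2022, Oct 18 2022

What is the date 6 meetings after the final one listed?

Apr 4 2023

The spacing grows by 4 each time: 2, 6, 10, 14 days.
Next gap: 18 days. Oct 18 2022 + 18 days = Nov 5 2022.
Next gap: 22 days. Nov 5 2022 + 22 days = Nov 27 2022.
Next gap: 26 days. Nov 27 2022 + 26 days = Dec 23 2022.
Next gap: 30 days. Dec 23 2022 + 30 days = Jan 22 2023.
Next gap: 34 days. Jan 22 2023 + 34 days = Feb 25 2023.
Next gap: 38 days. Feb 25 2023 + 38 days = Apr 4 2023.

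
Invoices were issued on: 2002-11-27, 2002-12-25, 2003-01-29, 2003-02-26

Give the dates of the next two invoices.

2003-03-26, 2003-04-30

These are Wednesdays with 28, 35, 28-day gaps.
Each is the final Wednesday of its month — 2003-01-29 is past the 28th, so '4th Wednesday' doesn't fit.
March 2003 ends with Wednesday 2003-03-26.
Last Wednesday of April 2003: 2003-04-30.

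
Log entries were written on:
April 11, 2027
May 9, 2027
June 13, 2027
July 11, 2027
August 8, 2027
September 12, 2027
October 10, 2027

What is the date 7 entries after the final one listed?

Gaps: 28, 35, 28, 28, 35, 28 days — a mix of 28 and 35. Every date is a Sunday.
Each is the 2nd Sunday of its month.
2nd Sunday of November 2027: November 14, 2027.
December 2027 — 2nd Sunday is December 12, 2027.
January 2028 — 2nd Sunday is January 9, 2028.
2nd Sunday of February 2028: February 13, 2028.
2nd Sunday of March 2028: March 12, 2028.
2nd Sunday of April 2028: April 9, 2028.
May 2028 — 2nd Sunday is May 14, 2028.

May 14, 2028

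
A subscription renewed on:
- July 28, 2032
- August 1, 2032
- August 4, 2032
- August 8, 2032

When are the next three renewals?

August 11, 2032; August 15, 2032; August 18, 2032

Gaps: 4, 3, 4 days — not constant, but cyclic with period 2.
The events fall on every Wednesday and Sunday.
The following Wednesday is August 11, 2032.
The following Sunday is August 15, 2032.
Next Wednesday: August 18, 2032.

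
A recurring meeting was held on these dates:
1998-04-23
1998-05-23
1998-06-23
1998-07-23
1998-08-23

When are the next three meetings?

Gaps: 30, 31, 30, 31 days — not constant. Every event is on the 23rd of the month.
Pattern: the 23rd of each month.
September 1998: 1998-09-23.
Next: October 1998 → 1998-10-23.
November 1998: 1998-11-23.

1998-09-23, 1998-10-23, 1998-11-23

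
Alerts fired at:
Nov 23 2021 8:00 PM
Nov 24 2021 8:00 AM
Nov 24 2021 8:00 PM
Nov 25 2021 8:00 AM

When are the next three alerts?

Gaps: 12, 12, 12 hours — each event is 12 hours after the previous one.
Nov 25 2021 8:00 AM + 12 h = Nov 25 2021 8:00 PM.
Nov 25 2021 8:00 PM + 12 h = Nov 26 2021 8:00 AM.
Nov 26 2021 8:00 AM + 12 h = Nov 26 2021 8:00 PM.

Nov 25 2021 8:00 PM, Nov 26 2021 8:00 AM, Nov 26 2021 8:00 PM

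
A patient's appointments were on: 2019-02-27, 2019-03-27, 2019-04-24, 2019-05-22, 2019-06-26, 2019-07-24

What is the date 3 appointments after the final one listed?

All dates are Wednesdays, 28, 28, 28, 35, 28 days apart.
Specifically, the 4th Wednesday of each month.
August 2019 — 4th Wednesday is 2019-08-28.
4th Wednesday of September 2019: 2019-09-25.
4th Wednesday of October 2019: 2019-10-23.

2019-10-23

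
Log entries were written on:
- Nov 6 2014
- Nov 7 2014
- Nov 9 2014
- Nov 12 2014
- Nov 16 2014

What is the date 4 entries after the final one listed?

Dec 12 2014

Intervals are 1, 2, 3, 4 days — an arithmetic progression with common difference 1.
Next gap: 5 days. Nov 16 2014 + 5 days = Nov 21 2014.
Next gap: 6 days. Nov 21 2014 + 6 days = Nov 27 2014.
Next gap: 7 days. Nov 27 2014 + 7 days = Dec 4 2014.
Next gap: 8 days. Dec 4 2014 + 8 days = Dec 12 2014.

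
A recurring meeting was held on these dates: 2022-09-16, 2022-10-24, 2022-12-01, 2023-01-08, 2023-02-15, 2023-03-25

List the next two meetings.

2023-05-02, 2023-06-09

Gaps between consecutive events: 38, 38, 38, 38, 38 days — a constant 38-day interval.
2023-03-25 + 38 days = 2023-05-02.
2023-05-02 + 38 days = 2023-06-09.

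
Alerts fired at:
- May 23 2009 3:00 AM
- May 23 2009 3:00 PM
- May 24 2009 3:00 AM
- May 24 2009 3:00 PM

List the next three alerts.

The interval is a steady 12 hours (12, 12, 12).
May 24 2009 3:00 PM + 12 h = May 25 2009 3:00 AM.
May 25 2009 3:00 AM + 12 h = May 25 2009 3:00 PM.
May 25 2009 3:00 PM + 12 h = May 26 2009 3:00 AM.

May 25 2009 3:00 AM, May 25 2009 3:00 PM, May 26 2009 3:00 AM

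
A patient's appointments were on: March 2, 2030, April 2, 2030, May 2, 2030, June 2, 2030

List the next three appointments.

July 2, 2030; August 2, 2030; September 2, 2030

The day-of-month is always 2 (31, 30, 31 days between events).
So this recurs on the 2nd of each month.
Next: July 2030 → July 2, 2030.
Next: August 2030 → August 2, 2030.
Next: September 2030 → September 2, 2030.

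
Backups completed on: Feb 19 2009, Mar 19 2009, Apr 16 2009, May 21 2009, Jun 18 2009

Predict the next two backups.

These are Thursdays at 28- or 35-day spacing (28, 28, 35, 28).
The pattern: 3rd Thursday of the month.
3rd Thursday of July 2009: Jul 16 2009.
3rd Thursday of August 2009: Aug 20 2009.

Jul 16 2009, Aug 20 2009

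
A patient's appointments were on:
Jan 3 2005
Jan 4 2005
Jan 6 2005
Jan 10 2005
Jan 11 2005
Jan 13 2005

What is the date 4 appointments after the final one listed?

The gap pattern 1, 2, 4, 1, 2 repeats every 3 events.
These are the Mondays, Tuesdays and Thursdays of each week.
The following Monday is Jan 17 2005.
The following Tuesday is Jan 18 2005.
Next Thursday: Jan 20 2005.
Next Monday: Jan 24 2005.

Jan 24 2005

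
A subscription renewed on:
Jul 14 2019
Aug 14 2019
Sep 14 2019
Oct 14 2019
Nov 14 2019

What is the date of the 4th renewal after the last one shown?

Mar 14 2020

The day-of-month is always 14 (31, 31, 30, 31 days between events).
So this recurs on the 14th of each month.
December 2019: Dec 14 2019.
January 2020: Jan 14 2020.
February 2020: Feb 14 2020.
March 2020: Mar 14 2020.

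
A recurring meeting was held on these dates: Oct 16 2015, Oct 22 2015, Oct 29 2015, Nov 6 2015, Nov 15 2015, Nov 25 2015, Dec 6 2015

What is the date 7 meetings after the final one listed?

Mar 20 2016

The spacing grows by 1 each time: 6, 7, 8, 9, 10, 11 days.
Next gap: 12 days. Dec 6 2015 + 12 days = Dec 18 2015.
Next gap: 13 days. Dec 18 2015 + 13 days = Dec 31 2015.
Next gap: 14 days. Dec 31 2015 + 14 days = Jan 14 2016.
Next gap: 15 days. Jan 14 2016 + 15 days = Jan 29 2016.
Next gap: 16 days. Jan 29 2016 + 16 days = Feb 14 2016.
Next gap: 17 days. Feb 14 2016 + 17 days = Mar 2 2016.
Next gap: 18 days. Mar 2 2016 + 18 days = Mar 20 2016.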